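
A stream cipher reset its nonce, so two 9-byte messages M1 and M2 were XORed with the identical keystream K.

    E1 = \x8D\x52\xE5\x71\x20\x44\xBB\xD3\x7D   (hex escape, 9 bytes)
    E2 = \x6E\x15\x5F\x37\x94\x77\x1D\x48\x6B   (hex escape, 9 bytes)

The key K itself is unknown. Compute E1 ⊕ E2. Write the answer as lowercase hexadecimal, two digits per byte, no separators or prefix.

E1 ⊕ E2 = (M1 ⊕ K) ⊕ (M2 ⊕ K) = M1 ⊕ M2 — the shared key cancels under XOR.
141 XOR 110 = 227
 82 XOR  21 =  71
229 XOR  95 = 186
113 XOR  55 =  70
 32 XOR 148 = 180
 68 XOR 119 =  51
187 XOR  29 = 166
211 XOR  72 = 155
125 XOR 107 =  22

e347ba46b433a69b16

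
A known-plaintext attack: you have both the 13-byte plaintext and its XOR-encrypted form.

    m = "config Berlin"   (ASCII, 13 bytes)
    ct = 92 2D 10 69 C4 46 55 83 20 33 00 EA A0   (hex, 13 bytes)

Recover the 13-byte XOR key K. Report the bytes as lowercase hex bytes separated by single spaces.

f1 42 7e 0f ad 21 75 c1 45 41 6c 83 ce

Since ct = m ⊕ K, XORing both sides with m gives K = m ⊕ ct.
63 xor 92 = f1
6f xor 2d = 42
6e xor 10 = 7e
66 xor 69 = 0f
69 xor c4 = ad
67 xor 46 = 21
20 xor 55 = 75
42 xor 83 = c1
65 xor 20 = 45
72 xor 33 = 41
6c xor 00 = 6c
69 xor ea = 83
6e xor a0 = ce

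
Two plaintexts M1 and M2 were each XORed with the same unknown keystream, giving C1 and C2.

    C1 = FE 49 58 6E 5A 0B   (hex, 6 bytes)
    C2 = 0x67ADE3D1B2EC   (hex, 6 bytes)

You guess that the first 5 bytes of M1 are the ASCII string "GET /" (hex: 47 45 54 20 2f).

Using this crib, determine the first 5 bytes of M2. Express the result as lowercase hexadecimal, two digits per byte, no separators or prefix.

dea1ef9fc7

First, C1 ⊕ C2 = (M1 ⊕ K) ⊕ (M2 ⊕ K) = M1 ⊕ M2, so the key drops out. Then M2 = (M1 ⊕ M2) ⊕ M1 over the first 5 bytes.
byte 0: (fe xor 67) xor 47 = 99 xor 47 = de
byte 1: (49 xor ad) xor 45 = e4 xor 45 = a1
byte 2: (58 xor e3) xor 54 = bb xor 54 = ef
byte 3: (6e xor d1) xor 20 = bf xor 20 = 9f
byte 4: (5a xor b2) xor 2f = e8 xor 2f = c7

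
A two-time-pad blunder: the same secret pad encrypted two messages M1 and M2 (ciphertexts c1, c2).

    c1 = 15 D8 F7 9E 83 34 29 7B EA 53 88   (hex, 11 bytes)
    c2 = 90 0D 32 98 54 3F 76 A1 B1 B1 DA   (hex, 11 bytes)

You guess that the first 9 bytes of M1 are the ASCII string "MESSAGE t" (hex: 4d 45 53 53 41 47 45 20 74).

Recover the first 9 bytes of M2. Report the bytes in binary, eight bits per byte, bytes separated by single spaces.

First, c1 ⊕ c2 = (M1 ⊕ K) ⊕ (M2 ⊕ K) = M1 ⊕ M2, so the key drops out. Then M2 = (M1 ⊕ M2) ⊕ M1 over the first 9 bytes.
byte 0: (15 xor 90) xor 4d = 85 xor 4d = c8
byte 1: (d8 xor 0d) xor 45 = d5 xor 45 = 90
byte 2: (f7 xor 32) xor 53 = c5 xor 53 = 96
byte 3: (9e xor 98) xor 53 = 06 xor 53 = 55
byte 4: (83 xor 54) xor 41 = d7 xor 41 = 96
byte 5: (34 xor 3f) xor 47 = 0b xor 47 = 4c
byte 6: (29 xor 76) xor 45 = 5f xor 45 = 1a
byte 7: (7b xor a1) xor 20 = da xor 20 = fa
byte 8: (ea xor b1) xor 74 = 5b xor 74 = 2f

11001000 10010000 10010110 01010101 10010110 01001100 00011010 11111010 00101111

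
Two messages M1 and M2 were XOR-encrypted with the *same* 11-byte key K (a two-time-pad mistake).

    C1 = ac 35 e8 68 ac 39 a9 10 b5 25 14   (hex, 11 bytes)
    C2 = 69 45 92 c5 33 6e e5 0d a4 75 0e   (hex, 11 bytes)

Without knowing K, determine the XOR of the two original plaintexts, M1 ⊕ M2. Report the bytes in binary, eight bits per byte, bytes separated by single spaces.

C1 ⊕ C2 = (M1 ⊕ K) ⊕ (M2 ⊕ K) = M1 ⊕ M2 — the shared key cancels under XOR.
byte 0: ac xor 69 = c5
byte 1: 35 xor 45 = 70
byte 2: e8 xor 92 = 7a
byte 3: 68 xor c5 = ad
byte 4: ac xor 33 = 9f
byte 5: 39 xor 6e = 57
byte 6: a9 xor e5 = 4c
byte 7: 10 xor 0d = 1d
byte 8: b5 xor a4 = 11
byte 9: 25 xor 75 = 50
byte 10: 14 xor 0e = 1a

11000101 01110000 01111010 10101101 10011111 01010111 01001100 00011101 00010001 01010000 00011010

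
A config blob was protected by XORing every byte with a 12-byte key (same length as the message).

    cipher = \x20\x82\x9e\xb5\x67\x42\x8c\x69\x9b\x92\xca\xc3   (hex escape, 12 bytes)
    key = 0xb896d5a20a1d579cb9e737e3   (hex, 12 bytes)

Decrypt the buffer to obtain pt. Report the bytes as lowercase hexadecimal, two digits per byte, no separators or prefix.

20 XOR b8 = 98
82 XOR 96 = 14
9e XOR d5 = 4b
b5 XOR a2 = 17
67 XOR 0a = 6d
42 XOR 1d = 5f
8c XOR 57 = db
69 XOR 9c = f5
9b XOR b9 = 22
92 XOR e7 = 75
ca XOR 37 = fd
c3 XOR e3 = 20

98144b176d5fdbf52275fd20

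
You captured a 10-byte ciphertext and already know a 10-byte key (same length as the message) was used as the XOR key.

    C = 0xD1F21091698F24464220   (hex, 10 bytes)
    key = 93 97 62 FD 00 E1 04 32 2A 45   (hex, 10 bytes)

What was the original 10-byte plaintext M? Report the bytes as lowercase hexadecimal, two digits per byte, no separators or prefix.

11010001 xor 10010011 = 01000010
11110010 xor 10010111 = 01100101
00010000 xor 01100010 = 01110010
10010001 xor 11111101 = 01101100
01101001 xor 00000000 = 01101001
10001111 xor 11100001 = 01101110
00100100 xor 00000100 = 00100000
01000110 xor 00110010 = 01110100
01000010 xor 00101010 = 01101000
00100000 xor 01000101 = 01100101

4265726c696e20746865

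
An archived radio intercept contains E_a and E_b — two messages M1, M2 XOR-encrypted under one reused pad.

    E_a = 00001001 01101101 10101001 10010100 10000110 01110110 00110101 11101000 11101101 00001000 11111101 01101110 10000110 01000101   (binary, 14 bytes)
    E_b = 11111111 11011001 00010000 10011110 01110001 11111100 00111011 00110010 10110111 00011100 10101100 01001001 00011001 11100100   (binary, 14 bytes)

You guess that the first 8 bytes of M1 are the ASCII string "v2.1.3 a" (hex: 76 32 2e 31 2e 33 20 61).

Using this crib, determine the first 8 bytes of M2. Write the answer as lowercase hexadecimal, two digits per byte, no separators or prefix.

8086973bd9b92ebb

First, E_a ⊕ E_b = (M1 ⊕ K) ⊕ (M2 ⊕ K) = M1 ⊕ M2, so the key drops out. Then M2 = (M1 ⊕ M2) ⊕ M1 over the first 8 bytes.
byte 0: (09 xor ff) xor 76 = f6 xor 76 = 80
byte 1: (6d xor d9) xor 32 = b4 xor 32 = 86
byte 2: (a9 xor 10) xor 2e = b9 xor 2e = 97
byte 3: (94 xor 9e) xor 31 = 0a xor 31 = 3b
byte 4: (86 xor 71) xor 2e = f7 xor 2e = d9
byte 5: (76 xor fc) xor 33 = 8a xor 33 = b9
byte 6: (35 xor 3b) xor 20 = 0e xor 20 = 2e
byte 7: (e8 xor 32) xor 61 = da xor 61 = bb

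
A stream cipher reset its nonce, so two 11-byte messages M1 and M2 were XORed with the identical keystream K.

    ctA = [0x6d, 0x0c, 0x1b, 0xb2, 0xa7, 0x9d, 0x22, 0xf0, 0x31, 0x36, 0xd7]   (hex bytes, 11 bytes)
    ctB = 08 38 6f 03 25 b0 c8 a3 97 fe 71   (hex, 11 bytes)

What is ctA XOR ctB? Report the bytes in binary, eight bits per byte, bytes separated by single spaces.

ctA ⊕ ctB = (M1 ⊕ K) ⊕ (M2 ⊕ K) = M1 ⊕ M2 — the shared key cancels under XOR.
01101101 ^ 00001000 = 01100101
00001100 ^ 00111000 = 00110100
00011011 ^ 01101111 = 01110100
10110010 ^ 00000011 = 10110001
10100111 ^ 00100101 = 10000010
10011101 ^ 10110000 = 00101101
00100010 ^ 11001000 = 11101010
11110000 ^ 10100011 = 01010011
00110001 ^ 10010111 = 10100110
00110110 ^ 11111110 = 11001000
11010111 ^ 01110001 = 10100110

01100101 00110100 01110100 10110001 10000010 00101101 11101010 01010011 10100110 11001000 10100110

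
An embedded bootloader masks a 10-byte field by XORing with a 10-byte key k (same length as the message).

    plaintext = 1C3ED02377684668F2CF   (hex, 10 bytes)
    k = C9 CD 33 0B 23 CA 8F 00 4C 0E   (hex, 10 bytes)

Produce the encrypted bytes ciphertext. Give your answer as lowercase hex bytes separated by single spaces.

d5 f3 e3 28 54 a2 c9 68 be c1

byte 0: 1c ⊕ c9 = d5
byte 1: 3e ⊕ cd = f3
byte 2: d0 ⊕ 33 = e3
byte 3: 23 ⊕ 0b = 28
byte 4: 77 ⊕ 23 = 54
byte 5: 68 ⊕ ca = a2
byte 6: 46 ⊕ 8f = c9
byte 7: 68 ⊕ 00 = 68
byte 8: f2 ⊕ 4c = be
byte 9: cf ⊕ 0e = c1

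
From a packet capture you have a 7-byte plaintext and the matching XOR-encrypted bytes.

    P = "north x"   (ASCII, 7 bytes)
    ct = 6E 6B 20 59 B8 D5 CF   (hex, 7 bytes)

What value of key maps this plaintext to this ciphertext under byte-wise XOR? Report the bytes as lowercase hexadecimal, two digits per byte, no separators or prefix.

0004522dd0f5b7

Since ct = P ⊕ key, XORing both sides with P gives key = P ⊕ ct.
6e xor 6e = 00
6f xor 6b = 04
72 xor 20 = 52
74 xor 59 = 2d
68 xor b8 = d0
20 xor d5 = f5
78 xor cf = b7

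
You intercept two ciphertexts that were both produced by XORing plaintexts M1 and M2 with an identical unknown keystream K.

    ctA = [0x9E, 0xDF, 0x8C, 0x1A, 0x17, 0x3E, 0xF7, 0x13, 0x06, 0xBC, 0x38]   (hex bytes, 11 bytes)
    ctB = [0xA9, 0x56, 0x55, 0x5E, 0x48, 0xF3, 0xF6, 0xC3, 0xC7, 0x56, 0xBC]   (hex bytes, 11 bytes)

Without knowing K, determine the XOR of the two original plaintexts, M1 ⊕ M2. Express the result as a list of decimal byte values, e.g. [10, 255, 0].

ctA ⊕ ctB = (M1 ⊕ K) ⊕ (M2 ⊕ K) = M1 ⊕ M2 — the shared key cancels under XOR.
158 ⊕ 169 =  55
223 ⊕  86 = 137
140 ⊕  85 = 217
 26 ⊕  94 =  68
 23 ⊕  72 =  95
 62 ⊕ 243 = 205
247 ⊕ 246 =   1
 19 ⊕ 195 = 208
  6 ⊕ 199 = 193
188 ⊕  86 = 234
 56 ⊕ 188 = 132

[55, 137, 217, 68, 95, 205, 1, 208, 193, 234, 132]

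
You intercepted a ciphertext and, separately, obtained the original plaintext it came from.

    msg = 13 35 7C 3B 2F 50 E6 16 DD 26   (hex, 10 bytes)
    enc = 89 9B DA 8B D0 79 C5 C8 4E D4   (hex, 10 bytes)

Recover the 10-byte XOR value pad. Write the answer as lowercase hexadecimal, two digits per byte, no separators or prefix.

9aaea6b0ff2923de93f2

Since enc = msg ⊕ pad, XORing both sides with msg gives pad = msg ⊕ enc.
byte 0: 13 ⊕ 89 = 9a
byte 1: 35 ⊕ 9b = ae
byte 2: 7c ⊕ da = a6
byte 3: 3b ⊕ 8b = b0
byte 4: 2f ⊕ d0 = ff
byte 5: 50 ⊕ 79 = 29
byte 6: e6 ⊕ c5 = 23
byte 7: 16 ⊕ c8 = de
byte 8: dd ⊕ 4e = 93
byte 9: 26 ⊕ d4 = f2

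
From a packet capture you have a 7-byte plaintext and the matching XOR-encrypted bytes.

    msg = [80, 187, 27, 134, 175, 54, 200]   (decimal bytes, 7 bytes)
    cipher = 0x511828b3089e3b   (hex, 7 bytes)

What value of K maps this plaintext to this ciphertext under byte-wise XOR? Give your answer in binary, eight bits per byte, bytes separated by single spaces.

00000001 10100011 00110011 00110101 10100111 10101000 11110011

Since cipher = msg ⊕ K, XORing both sides with msg gives K = msg ⊕ cipher.
byte 0: 01010000 XOR 01010001 = 00000001
byte 1: 10111011 XOR 00011000 = 10100011
byte 2: 00011011 XOR 00101000 = 00110011
byte 3: 10000110 XOR 10110011 = 00110101
byte 4: 10101111 XOR 00001000 = 10100111
byte 5: 00110110 XOR 10011110 = 10101000
byte 6: 11001000 XOR 00111011 = 11110011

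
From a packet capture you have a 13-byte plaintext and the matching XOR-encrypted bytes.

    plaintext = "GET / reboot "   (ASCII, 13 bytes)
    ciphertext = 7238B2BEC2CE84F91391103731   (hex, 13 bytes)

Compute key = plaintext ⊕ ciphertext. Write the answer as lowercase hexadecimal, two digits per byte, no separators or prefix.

Since ciphertext = plaintext ⊕ key, XORing both sides with plaintext gives key = plaintext ⊕ ciphertext.
47 XOR 72 = 35
45 XOR 38 = 7d
54 XOR b2 = e6
20 XOR be = 9e
2f XOR c2 = ed
20 XOR ce = ee
72 XOR 84 = f6
65 XOR f9 = 9c
62 XOR 13 = 71
6f XOR 91 = fe
6f XOR 10 = 7f
74 XOR 37 = 43
20 XOR 31 = 11

357de69eedeef69c71fe7f4311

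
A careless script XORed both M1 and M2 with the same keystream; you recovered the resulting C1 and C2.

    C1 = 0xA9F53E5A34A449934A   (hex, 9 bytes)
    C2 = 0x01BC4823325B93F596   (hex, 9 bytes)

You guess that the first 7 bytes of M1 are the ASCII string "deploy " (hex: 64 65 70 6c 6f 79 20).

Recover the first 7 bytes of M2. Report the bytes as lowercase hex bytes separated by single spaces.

First, C1 ⊕ C2 = (M1 ⊕ K) ⊕ (M2 ⊕ K) = M1 ⊕ M2, so the key drops out. Then M2 = (M1 ⊕ M2) ⊕ M1 over the first 7 bytes.
byte 0: (a9 ^ 01) ^ 64 = a8 ^ 64 = cc
byte 1: (f5 ^ bc) ^ 65 = 49 ^ 65 = 2c
byte 2: (3e ^ 48) ^ 70 = 76 ^ 70 = 06
byte 3: (5a ^ 23) ^ 6c = 79 ^ 6c = 15
byte 4: (34 ^ 32) ^ 6f = 06 ^ 6f = 69
byte 5: (a4 ^ 5b) ^ 79 = ff ^ 79 = 86
byte 6: (49 ^ 93) ^ 20 = da ^ 20 = fa

cc 2c 06 15 69 86 fa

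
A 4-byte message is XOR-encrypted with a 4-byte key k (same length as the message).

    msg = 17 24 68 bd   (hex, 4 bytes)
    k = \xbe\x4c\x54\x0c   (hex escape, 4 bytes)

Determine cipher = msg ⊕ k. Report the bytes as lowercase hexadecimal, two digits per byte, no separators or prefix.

17 ^ be = a9
24 ^ 4c = 68
68 ^ 54 = 3c
bd ^ 0c = b1

a9683cb1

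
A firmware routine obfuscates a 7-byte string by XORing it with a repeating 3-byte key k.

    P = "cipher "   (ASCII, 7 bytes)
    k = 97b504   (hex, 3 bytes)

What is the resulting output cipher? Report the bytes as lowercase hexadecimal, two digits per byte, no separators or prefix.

The 3-byte key repeats, so the effective keystream is 97 b5 04 97 b5 04 97.
byte 0: 01100011 xor 10010111 = 11110100
byte 1: 01101001 xor 10110101 = 11011100
byte 2: 01110000 xor 00000100 = 01110100
byte 3: 01101000 xor 10010111 = 11111111
byte 4: 01100101 xor 10110101 = 11010000
byte 5: 01110010 xor 00000100 = 01110110
byte 6: 00100000 xor 10010111 = 10110111

f4dc74ffd076b7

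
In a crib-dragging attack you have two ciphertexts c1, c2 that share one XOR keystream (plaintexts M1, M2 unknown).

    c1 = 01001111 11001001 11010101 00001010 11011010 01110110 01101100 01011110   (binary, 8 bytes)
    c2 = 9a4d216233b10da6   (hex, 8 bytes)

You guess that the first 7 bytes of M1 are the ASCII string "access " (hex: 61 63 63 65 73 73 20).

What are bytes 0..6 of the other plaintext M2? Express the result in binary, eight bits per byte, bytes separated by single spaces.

10110100 11100111 10010111 00001101 10011010 10110100 01000001

First, c1 ⊕ c2 = (M1 ⊕ K) ⊕ (M2 ⊕ K) = M1 ⊕ M2, so the key drops out. Then M2 = (M1 ⊕ M2) ⊕ M1 over the first 7 bytes.
byte 0: (4f xor 9a) xor 61 = d5 xor 61 = b4
byte 1: (c9 xor 4d) xor 63 = 84 xor 63 = e7
byte 2: (d5 xor 21) xor 63 = f4 xor 63 = 97
byte 3: (0a xor 62) xor 65 = 68 xor 65 = 0d
byte 4: (da xor 33) xor 73 = e9 xor 73 = 9a
byte 5: (76 xor b1) xor 73 = c7 xor 73 = b4
byte 6: (6c xor 0d) xor 20 = 61 xor 20 = 41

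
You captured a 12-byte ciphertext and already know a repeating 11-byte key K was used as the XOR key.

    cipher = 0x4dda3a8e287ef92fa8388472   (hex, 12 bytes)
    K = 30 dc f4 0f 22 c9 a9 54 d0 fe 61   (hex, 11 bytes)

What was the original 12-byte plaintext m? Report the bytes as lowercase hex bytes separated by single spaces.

The 11-byte key repeats, so the effective keystream is 30 dc f4 0f 22 c9 a9 54 d0 fe 61 30.
byte 0:  77 ⊕  48 = 125
byte 1: 218 ⊕ 220 =   6
byte 2:  58 ⊕ 244 = 206
byte 3: 142 ⊕  15 = 129
byte 4:  40 ⊕  34 =  10
byte 5: 126 ⊕ 201 = 183
byte 6: 249 ⊕ 169 =  80
byte 7:  47 ⊕  84 = 123
byte 8: 168 ⊕ 208 = 120
byte 9:  56 ⊕ 254 = 198
byte 10: 132 ⊕  97 = 229
byte 11: 114 ⊕  48 =  66

7d 06 ce 81 0a b7 50 7b 78 c6 e5 42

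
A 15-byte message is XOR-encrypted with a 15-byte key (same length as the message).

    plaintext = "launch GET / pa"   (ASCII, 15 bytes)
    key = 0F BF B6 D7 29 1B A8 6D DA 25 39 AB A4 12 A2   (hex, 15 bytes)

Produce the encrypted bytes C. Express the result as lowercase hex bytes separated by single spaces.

byte 0: 6c XOR 0f = 63
byte 1: 61 XOR bf = de
byte 2: 75 XOR b6 = c3
byte 3: 6e XOR d7 = b9
byte 4: 63 XOR 29 = 4a
byte 5: 68 XOR 1b = 73
byte 6: 20 XOR a8 = 88
byte 7: 47 XOR 6d = 2a
byte 8: 45 XOR da = 9f
byte 9: 54 XOR 25 = 71
byte 10: 20 XOR 39 = 19
byte 11: 2f XOR ab = 84
byte 12: 20 XOR a4 = 84
byte 13: 70 XOR 12 = 62
byte 14: 61 XOR a2 = c3

63 de c3 b9 4a 73 88 2a 9f 71 19 84 84 62 c3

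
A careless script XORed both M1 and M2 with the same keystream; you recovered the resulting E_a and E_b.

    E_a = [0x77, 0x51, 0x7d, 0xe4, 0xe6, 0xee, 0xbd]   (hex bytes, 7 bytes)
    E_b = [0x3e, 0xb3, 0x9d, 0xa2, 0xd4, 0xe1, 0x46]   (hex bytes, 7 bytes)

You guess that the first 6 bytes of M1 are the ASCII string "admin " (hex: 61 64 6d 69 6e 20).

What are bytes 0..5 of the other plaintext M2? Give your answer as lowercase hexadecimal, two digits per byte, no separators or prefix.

28868d2f5c2f

First, E_a ⊕ E_b = (M1 ⊕ K) ⊕ (M2 ⊕ K) = M1 ⊕ M2, so the key drops out. Then M2 = (M1 ⊕ M2) ⊕ M1 over the first 6 bytes.
byte 0: (77 ⊕ 3e) ⊕ 61 = 49 ⊕ 61 = 28
byte 1: (51 ⊕ b3) ⊕ 64 = e2 ⊕ 64 = 86
byte 2: (7d ⊕ 9d) ⊕ 6d = e0 ⊕ 6d = 8d
byte 3: (e4 ⊕ a2) ⊕ 69 = 46 ⊕ 69 = 2f
byte 4: (e6 ⊕ d4) ⊕ 6e = 32 ⊕ 6e = 5c
byte 5: (ee ⊕ e1) ⊕ 20 = 0f ⊕ 20 = 2f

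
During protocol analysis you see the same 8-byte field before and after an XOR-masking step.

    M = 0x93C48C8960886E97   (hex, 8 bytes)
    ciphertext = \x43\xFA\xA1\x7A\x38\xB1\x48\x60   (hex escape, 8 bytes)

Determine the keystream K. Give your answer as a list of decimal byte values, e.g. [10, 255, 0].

[208, 62, 45, 243, 88, 57, 38, 247]

Since ciphertext = M ⊕ K, XORing both sides with M gives K = M ⊕ ciphertext.
93 xor 43 = d0
c4 xor fa = 3e
8c xor a1 = 2d
89 xor 7a = f3
60 xor 38 = 58
88 xor b1 = 39
6e xor 48 = 26
97 xor 60 = f7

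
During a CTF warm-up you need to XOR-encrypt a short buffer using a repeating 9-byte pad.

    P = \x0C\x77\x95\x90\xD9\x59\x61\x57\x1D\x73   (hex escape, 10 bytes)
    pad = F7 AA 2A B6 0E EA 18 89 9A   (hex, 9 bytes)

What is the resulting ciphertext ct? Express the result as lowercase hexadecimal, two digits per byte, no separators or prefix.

fbddbf26d7b379de8784

The 9-byte key repeats, so the effective keystream is f7 aa 2a b6 0e ea 18 89 9a f7.
byte 0: 0c ^ f7 = fb
byte 1: 77 ^ aa = dd
byte 2: 95 ^ 2a = bf
byte 3: 90 ^ b6 = 26
byte 4: d9 ^ 0e = d7
byte 5: 59 ^ ea = b3
byte 6: 61 ^ 18 = 79
byte 7: 57 ^ 89 = de
byte 8: 1d ^ 9a = 87
byte 9: 73 ^ f7 = 84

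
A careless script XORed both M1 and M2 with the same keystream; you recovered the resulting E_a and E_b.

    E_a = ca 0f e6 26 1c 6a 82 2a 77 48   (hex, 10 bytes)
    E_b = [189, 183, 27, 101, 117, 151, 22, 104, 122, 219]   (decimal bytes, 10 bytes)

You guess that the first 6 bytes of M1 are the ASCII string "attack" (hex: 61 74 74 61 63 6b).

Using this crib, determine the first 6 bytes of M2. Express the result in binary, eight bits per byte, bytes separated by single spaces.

00010110 11001100 10001001 00100010 00001010 10010110

First, E_a ⊕ E_b = (M1 ⊕ K) ⊕ (M2 ⊕ K) = M1 ⊕ M2, so the key drops out. Then M2 = (M1 ⊕ M2) ⊕ M1 over the first 6 bytes.
byte 0: (ca XOR bd) XOR 61 = 77 XOR 61 = 16
byte 1: (0f XOR b7) XOR 74 = b8 XOR 74 = cc
byte 2: (e6 XOR 1b) XOR 74 = fd XOR 74 = 89
byte 3: (26 XOR 65) XOR 61 = 43 XOR 61 = 22
byte 4: (1c XOR 75) XOR 63 = 69 XOR 63 = 0a
byte 5: (6a XOR 97) XOR 6b = fd XOR 6b = 96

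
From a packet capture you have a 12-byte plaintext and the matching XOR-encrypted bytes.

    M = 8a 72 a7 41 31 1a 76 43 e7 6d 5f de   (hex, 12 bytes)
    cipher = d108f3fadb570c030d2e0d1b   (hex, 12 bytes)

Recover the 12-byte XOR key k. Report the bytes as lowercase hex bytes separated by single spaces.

5b 7a 54 bb ea 4d 7a 40 ea 43 52 c5

Since cipher = M ⊕ k, XORing both sides with M gives k = M ⊕ cipher.
8a XOR d1 = 5b
72 XOR 08 = 7a
a7 XOR f3 = 54
41 XOR fa = bb
31 XOR db = ea
1a XOR 57 = 4d
76 XOR 0c = 7a
43 XOR 03 = 40
e7 XOR 0d = ea
6d XOR 2e = 43
5f XOR 0d = 52
de XOR 1b = c5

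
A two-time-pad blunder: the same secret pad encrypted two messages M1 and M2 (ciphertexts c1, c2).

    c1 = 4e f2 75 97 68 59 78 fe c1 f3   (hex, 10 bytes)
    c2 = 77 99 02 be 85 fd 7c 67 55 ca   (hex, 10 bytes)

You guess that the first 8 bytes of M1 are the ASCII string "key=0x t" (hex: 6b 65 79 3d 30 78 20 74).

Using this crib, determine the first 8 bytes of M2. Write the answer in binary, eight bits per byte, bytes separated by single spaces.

01010010 00001110 00001110 00010100 11011101 11011100 00100100 11101101

First, c1 ⊕ c2 = (M1 ⊕ K) ⊕ (M2 ⊕ K) = M1 ⊕ M2, so the key drops out. Then M2 = (M1 ⊕ M2) ⊕ M1 over the first 8 bytes.
byte 0: (4e ^ 77) ^ 6b = 39 ^ 6b = 52
byte 1: (f2 ^ 99) ^ 65 = 6b ^ 65 = 0e
byte 2: (75 ^ 02) ^ 79 = 77 ^ 79 = 0e
byte 3: (97 ^ be) ^ 3d = 29 ^ 3d = 14
byte 4: (68 ^ 85) ^ 30 = ed ^ 30 = dd
byte 5: (59 ^ fd) ^ 78 = a4 ^ 78 = dc
byte 6: (78 ^ 7c) ^ 20 = 04 ^ 20 = 24
byte 7: (fe ^ 67) ^ 74 = 99 ^ 74 = ed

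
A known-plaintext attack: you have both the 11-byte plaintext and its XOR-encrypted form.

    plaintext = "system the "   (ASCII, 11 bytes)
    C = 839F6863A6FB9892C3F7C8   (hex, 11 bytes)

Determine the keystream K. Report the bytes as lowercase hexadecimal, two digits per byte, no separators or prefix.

Since C = plaintext ⊕ K, XORing both sides with plaintext gives K = plaintext ⊕ C.
byte 0: 115 ⊕ 131 = 240
byte 1: 121 ⊕ 159 = 230
byte 2: 115 ⊕ 104 =  27
byte 3: 116 ⊕  99 =  23
byte 4: 101 ⊕ 166 = 195
byte 5: 109 ⊕ 251 = 150
byte 6:  32 ⊕ 152 = 184
byte 7: 116 ⊕ 146 = 230
byte 8: 104 ⊕ 195 = 171
byte 9: 101 ⊕ 247 = 146
byte 10:  32 ⊕ 200 = 232

f0e61b17c396b8e6ab92e8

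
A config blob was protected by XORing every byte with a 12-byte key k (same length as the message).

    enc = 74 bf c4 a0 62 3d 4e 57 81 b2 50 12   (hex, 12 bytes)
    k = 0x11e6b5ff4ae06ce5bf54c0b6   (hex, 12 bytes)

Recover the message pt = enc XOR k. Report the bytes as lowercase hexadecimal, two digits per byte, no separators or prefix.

XOR is its own inverse, so applying the key byte-wise gives the result directly.
byte 0: 01110100 XOR 00010001 = 01100101
byte 1: 10111111 XOR 11100110 = 01011001
byte 2: 11000100 XOR 10110101 = 01110001
byte 3: 10100000 XOR 11111111 = 01011111
byte 4: 01100010 XOR 01001010 = 00101000
byte 5: 00111101 XOR 11100000 = 11011101
byte 6: 01001110 XOR 01101100 = 00100010
byte 7: 01010111 XOR 11100101 = 10110010
byte 8: 10000001 XOR 10111111 = 00111110
byte 9: 10110010 XOR 01010100 = 11100110
byte 10: 01010000 XOR 11000000 = 10010000
byte 11: 00010010 XOR 10110110 = 10100100

6559715f28dd22b23ee690a4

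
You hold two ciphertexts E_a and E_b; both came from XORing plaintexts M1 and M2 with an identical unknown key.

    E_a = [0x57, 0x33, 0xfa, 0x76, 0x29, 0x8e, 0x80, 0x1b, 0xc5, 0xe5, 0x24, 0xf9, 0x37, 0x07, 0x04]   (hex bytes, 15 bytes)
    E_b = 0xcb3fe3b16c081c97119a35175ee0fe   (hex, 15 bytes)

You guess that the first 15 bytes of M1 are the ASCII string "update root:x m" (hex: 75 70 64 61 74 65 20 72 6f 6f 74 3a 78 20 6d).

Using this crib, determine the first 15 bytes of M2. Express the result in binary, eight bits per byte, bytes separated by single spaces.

First, E_a ⊕ E_b = (M1 ⊕ K) ⊕ (M2 ⊕ K) = M1 ⊕ M2, so the key drops out. Then M2 = (M1 ⊕ M2) ⊕ M1 over the first 15 bytes.
byte 0: (57 XOR cb) XOR 75 = 9c XOR 75 = e9
byte 1: (33 XOR 3f) XOR 70 = 0c XOR 70 = 7c
byte 2: (fa XOR e3) XOR 64 = 19 XOR 64 = 7d
byte 3: (76 XOR b1) XOR 61 = c7 XOR 61 = a6
byte 4: (29 XOR 6c) XOR 74 = 45 XOR 74 = 31
byte 5: (8e XOR 08) XOR 65 = 86 XOR 65 = e3
byte 6: (80 XOR 1c) XOR 20 = 9c XOR 20 = bc
byte 7: (1b XOR 97) XOR 72 = 8c XOR 72 = fe
byte 8: (c5 XOR 11) XOR 6f = d4 XOR 6f = bb
byte 9: (e5 XOR 9a) XOR 6f = 7f XOR 6f = 10
byte 10: (24 XOR 35) XOR 74 = 11 XOR 74 = 65
byte 11: (f9 XOR 17) XOR 3a = ee XOR 3a = d4
byte 12: (37 XOR 5e) XOR 78 = 69 XOR 78 = 11
byte 13: (07 XOR e0) XOR 20 = e7 XOR 20 = c7
byte 14: (04 XOR fe) XOR 6d = fa XOR 6d = 97

11101001 01111100 01111101 10100110 00110001 11100011 10111100 11111110 10111011 00010000 01100101 11010100 00010001 11000111 10010111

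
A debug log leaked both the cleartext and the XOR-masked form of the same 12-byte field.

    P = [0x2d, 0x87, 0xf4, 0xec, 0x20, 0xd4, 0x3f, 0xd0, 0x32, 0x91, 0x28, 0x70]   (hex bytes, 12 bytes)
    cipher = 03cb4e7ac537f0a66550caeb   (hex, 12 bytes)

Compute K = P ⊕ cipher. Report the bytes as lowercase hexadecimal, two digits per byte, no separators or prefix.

Since cipher = P ⊕ K, XORing both sides with P gives K = P ⊕ cipher.
2d xor 03 = 2e
87 xor cb = 4c
f4 xor 4e = ba
ec xor 7a = 96
20 xor c5 = e5
d4 xor 37 = e3
3f xor f0 = cf
d0 xor a6 = 76
32 xor 65 = 57
91 xor 50 = c1
28 xor ca = e2
70 xor eb = 9b

2e4cba96e5e3cf7657c1e29b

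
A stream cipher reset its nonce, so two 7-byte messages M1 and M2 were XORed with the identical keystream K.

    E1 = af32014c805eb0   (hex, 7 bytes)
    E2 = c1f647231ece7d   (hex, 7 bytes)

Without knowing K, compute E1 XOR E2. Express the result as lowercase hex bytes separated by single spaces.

6e c4 46 6f 9e 90 cd

E1 ⊕ E2 = (M1 ⊕ K) ⊕ (M2 ⊕ K) = M1 ⊕ M2 — the shared key cancels under XOR.
175 XOR 193 = 110
 50 XOR 246 = 196
  1 XOR  71 =  70
 76 XOR  35 = 111
128 XOR  30 = 158
 94 XOR 206 = 144
176 XOR 125 = 205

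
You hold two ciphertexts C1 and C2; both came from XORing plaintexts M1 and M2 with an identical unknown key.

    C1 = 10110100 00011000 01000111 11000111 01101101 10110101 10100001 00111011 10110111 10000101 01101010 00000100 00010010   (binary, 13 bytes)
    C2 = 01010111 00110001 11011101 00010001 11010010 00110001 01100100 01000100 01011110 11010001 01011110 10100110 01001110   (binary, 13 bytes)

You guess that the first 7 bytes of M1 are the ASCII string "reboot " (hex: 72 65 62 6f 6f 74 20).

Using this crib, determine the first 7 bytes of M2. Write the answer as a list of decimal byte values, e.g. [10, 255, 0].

[145, 76, 248, 185, 208, 240, 229]

First, C1 ⊕ C2 = (M1 ⊕ K) ⊕ (M2 ⊕ K) = M1 ⊕ M2, so the key drops out. Then M2 = (M1 ⊕ M2) ⊕ M1 over the first 7 bytes.
byte 0: (b4 XOR 57) XOR 72 = e3 XOR 72 = 91
byte 1: (18 XOR 31) XOR 65 = 29 XOR 65 = 4c
byte 2: (47 XOR dd) XOR 62 = 9a XOR 62 = f8
byte 3: (c7 XOR 11) XOR 6f = d6 XOR 6f = b9
byte 4: (6d XOR d2) XOR 6f = bf XOR 6f = d0
byte 5: (b5 XOR 31) XOR 74 = 84 XOR 74 = f0
byte 6: (a1 XOR 64) XOR 20 = c5 XOR 20 = e5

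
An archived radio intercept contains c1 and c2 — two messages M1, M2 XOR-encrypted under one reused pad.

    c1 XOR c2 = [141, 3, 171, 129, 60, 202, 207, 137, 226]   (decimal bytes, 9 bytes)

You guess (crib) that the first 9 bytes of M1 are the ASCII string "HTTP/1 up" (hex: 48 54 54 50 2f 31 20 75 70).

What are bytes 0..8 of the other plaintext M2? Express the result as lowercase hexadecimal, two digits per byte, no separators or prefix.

c557ffd113fbeffc92

Since c1 ⊕ c2 = M1 ⊕ M2, XORing with the guessed M1 bytes yields the corresponding M2 bytes: M2 = (c1 ⊕ c2) ⊕ M1.
8d XOR 48 = c5
03 XOR 54 = 57
ab XOR 54 = ff
81 XOR 50 = d1
3c XOR 2f = 13
ca XOR 31 = fb
cf XOR 20 = ef
89 XOR 75 = fc
e2 XOR 70 = 92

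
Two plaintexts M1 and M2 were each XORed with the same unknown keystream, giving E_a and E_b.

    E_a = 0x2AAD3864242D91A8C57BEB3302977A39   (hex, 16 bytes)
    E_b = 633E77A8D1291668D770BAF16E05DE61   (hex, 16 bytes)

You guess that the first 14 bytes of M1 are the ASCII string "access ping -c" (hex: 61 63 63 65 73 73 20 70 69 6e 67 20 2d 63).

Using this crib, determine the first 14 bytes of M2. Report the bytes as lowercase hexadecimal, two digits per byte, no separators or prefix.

28f02ca98677a7b07b6536e241f1

First, E_a ⊕ E_b = (M1 ⊕ K) ⊕ (M2 ⊕ K) = M1 ⊕ M2, so the key drops out. Then M2 = (M1 ⊕ M2) ⊕ M1 over the first 14 bytes.
byte 0: (2a ^ 63) ^ 61 = 49 ^ 61 = 28
byte 1: (ad ^ 3e) ^ 63 = 93 ^ 63 = f0
byte 2: (38 ^ 77) ^ 63 = 4f ^ 63 = 2c
byte 3: (64 ^ a8) ^ 65 = cc ^ 65 = a9
byte 4: (24 ^ d1) ^ 73 = f5 ^ 73 = 86
byte 5: (2d ^ 29) ^ 73 = 04 ^ 73 = 77
byte 6: (91 ^ 16) ^ 20 = 87 ^ 20 = a7
byte 7: (a8 ^ 68) ^ 70 = c0 ^ 70 = b0
byte 8: (c5 ^ d7) ^ 69 = 12 ^ 69 = 7b
byte 9: (7b ^ 70) ^ 6e = 0b ^ 6e = 65
byte 10: (eb ^ ba) ^ 67 = 51 ^ 67 = 36
byte 11: (33 ^ f1) ^ 20 = c2 ^ 20 = e2
byte 12: (02 ^ 6e) ^ 2d = 6c ^ 2d = 41
byte 13: (97 ^ 05) ^ 63 = 92 ^ 63 = f1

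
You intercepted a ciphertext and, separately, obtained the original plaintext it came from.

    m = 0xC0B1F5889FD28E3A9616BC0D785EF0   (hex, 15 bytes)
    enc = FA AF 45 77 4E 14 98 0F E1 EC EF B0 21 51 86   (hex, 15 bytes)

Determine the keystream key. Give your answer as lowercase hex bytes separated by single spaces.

3a 1e b0 ff d1 c6 16 35 77 fa 53 bd 59 0f 76

Since enc = m ⊕ key, XORing both sides with m gives key = m ⊕ enc.
11000000 ⊕ 11111010 = 00111010
10110001 ⊕ 10101111 = 00011110
11110101 ⊕ 01000101 = 10110000
10001000 ⊕ 01110111 = 11111111
10011111 ⊕ 01001110 = 11010001
11010010 ⊕ 00010100 = 11000110
10001110 ⊕ 10011000 = 00010110
00111010 ⊕ 00001111 = 00110101
10010110 ⊕ 11100001 = 01110111
00010110 ⊕ 11101100 = 11111010
10111100 ⊕ 11101111 = 01010011
00001101 ⊕ 10110000 = 10111101
01111000 ⊕ 00100001 = 01011001
01011110 ⊕ 01010001 = 00001111
11110000 ⊕ 10000110 = 01110110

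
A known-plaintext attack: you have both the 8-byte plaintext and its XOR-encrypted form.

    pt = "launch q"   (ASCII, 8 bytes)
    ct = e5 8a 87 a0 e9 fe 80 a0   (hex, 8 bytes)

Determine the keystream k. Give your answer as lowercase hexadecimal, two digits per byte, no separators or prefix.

Since ct = pt ⊕ k, XORing both sides with pt gives k = pt ⊕ ct.
byte 0: 6c ^ e5 = 89
byte 1: 61 ^ 8a = eb
byte 2: 75 ^ 87 = f2
byte 3: 6e ^ a0 = ce
byte 4: 63 ^ e9 = 8a
byte 5: 68 ^ fe = 96
byte 6: 20 ^ 80 = a0
byte 7: 71 ^ a0 = d1

89ebf2ce8a96a0d1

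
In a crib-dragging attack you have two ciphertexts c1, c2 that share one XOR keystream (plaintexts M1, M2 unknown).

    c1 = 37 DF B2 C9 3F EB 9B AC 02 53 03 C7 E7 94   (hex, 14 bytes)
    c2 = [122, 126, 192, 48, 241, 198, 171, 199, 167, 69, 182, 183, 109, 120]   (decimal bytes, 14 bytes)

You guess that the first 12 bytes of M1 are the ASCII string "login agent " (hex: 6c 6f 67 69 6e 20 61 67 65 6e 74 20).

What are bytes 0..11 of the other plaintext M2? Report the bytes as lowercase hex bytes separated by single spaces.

21 ce 15 90 a0 0d 51 0c c0 78 c1 50

First, c1 ⊕ c2 = (M1 ⊕ K) ⊕ (M2 ⊕ K) = M1 ⊕ M2, so the key drops out. Then M2 = (M1 ⊕ M2) ⊕ M1 over the first 12 bytes.
byte 0: (37 ^ 7a) ^ 6c = 4d ^ 6c = 21
byte 1: (df ^ 7e) ^ 6f = a1 ^ 6f = ce
byte 2: (b2 ^ c0) ^ 67 = 72 ^ 67 = 15
byte 3: (c9 ^ 30) ^ 69 = f9 ^ 69 = 90
byte 4: (3f ^ f1) ^ 6e = ce ^ 6e = a0
byte 5: (eb ^ c6) ^ 20 = 2d ^ 20 = 0d
byte 6: (9b ^ ab) ^ 61 = 30 ^ 61 = 51
byte 7: (ac ^ c7) ^ 67 = 6b ^ 67 = 0c
byte 8: (02 ^ a7) ^ 65 = a5 ^ 65 = c0
byte 9: (53 ^ 45) ^ 6e = 16 ^ 6e = 78
byte 10: (03 ^ b6) ^ 74 = b5 ^ 74 = c1
byte 11: (c7 ^ b7) ^ 20 = 70 ^ 20 = 50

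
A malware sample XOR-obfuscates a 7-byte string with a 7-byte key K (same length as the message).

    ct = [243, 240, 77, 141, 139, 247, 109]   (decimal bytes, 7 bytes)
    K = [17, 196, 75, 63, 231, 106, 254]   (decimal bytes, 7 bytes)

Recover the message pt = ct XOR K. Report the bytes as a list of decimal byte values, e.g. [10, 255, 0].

243 XOR  17 = 226
240 XOR 196 =  52
 77 XOR  75 =   6
141 XOR  63 = 178
139 XOR 231 = 108
247 XOR 106 = 157
109 XOR 254 = 147

[226, 52, 6, 178, 108, 157, 147]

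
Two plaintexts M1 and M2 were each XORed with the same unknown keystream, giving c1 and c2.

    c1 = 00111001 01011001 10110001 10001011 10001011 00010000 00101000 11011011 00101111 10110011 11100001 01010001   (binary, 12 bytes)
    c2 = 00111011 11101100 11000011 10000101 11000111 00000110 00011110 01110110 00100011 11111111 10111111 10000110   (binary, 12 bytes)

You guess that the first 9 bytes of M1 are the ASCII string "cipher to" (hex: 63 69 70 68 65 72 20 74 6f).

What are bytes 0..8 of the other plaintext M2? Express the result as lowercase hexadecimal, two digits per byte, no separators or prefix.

61dc0266296416d963

First, c1 ⊕ c2 = (M1 ⊕ K) ⊕ (M2 ⊕ K) = M1 ⊕ M2, so the key drops out. Then M2 = (M1 ⊕ M2) ⊕ M1 over the first 9 bytes.
byte 0: (39 XOR 3b) XOR 63 = 02 XOR 63 = 61
byte 1: (59 XOR ec) XOR 69 = b5 XOR 69 = dc
byte 2: (b1 XOR c3) XOR 70 = 72 XOR 70 = 02
byte 3: (8b XOR 85) XOR 68 = 0e XOR 68 = 66
byte 4: (8b XOR c7) XOR 65 = 4c XOR 65 = 29
byte 5: (10 XOR 06) XOR 72 = 16 XOR 72 = 64
byte 6: (28 XOR 1e) XOR 20 = 36 XOR 20 = 16
byte 7: (db XOR 76) XOR 74 = ad XOR 74 = d9
byte 8: (2f XOR 23) XOR 6f = 0c XOR 6f = 63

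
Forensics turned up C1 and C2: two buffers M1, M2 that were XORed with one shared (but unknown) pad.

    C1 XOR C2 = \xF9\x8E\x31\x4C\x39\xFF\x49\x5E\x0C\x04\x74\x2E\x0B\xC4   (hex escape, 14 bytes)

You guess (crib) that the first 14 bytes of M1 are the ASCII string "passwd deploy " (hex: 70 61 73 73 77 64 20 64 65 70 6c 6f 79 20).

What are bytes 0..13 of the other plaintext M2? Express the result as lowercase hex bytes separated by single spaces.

Since C1 ⊕ C2 = M1 ⊕ M2, XORing with the guessed M1 bytes yields the corresponding M2 bytes: M2 = (C1 ⊕ C2) ⊕ M1.
byte 0: f9 ^ 70 = 89
byte 1: 8e ^ 61 = ef
byte 2: 31 ^ 73 = 42
byte 3: 4c ^ 73 = 3f
byte 4: 39 ^ 77 = 4e
byte 5: ff ^ 64 = 9b
byte 6: 49 ^ 20 = 69
byte 7: 5e ^ 64 = 3a
byte 8: 0c ^ 65 = 69
byte 9: 04 ^ 70 = 74
byte 10: 74 ^ 6c = 18
byte 11: 2e ^ 6f = 41
byte 12: 0b ^ 79 = 72
byte 13: c4 ^ 20 = e4

89 ef 42 3f 4e 9b 69 3a 69 74 18 41 72 e4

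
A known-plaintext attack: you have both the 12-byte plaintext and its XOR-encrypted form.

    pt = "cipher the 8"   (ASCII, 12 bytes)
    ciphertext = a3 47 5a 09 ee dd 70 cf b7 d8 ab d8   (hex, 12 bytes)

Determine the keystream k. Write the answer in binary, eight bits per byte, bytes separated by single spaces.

11000000 00101110 00101010 01100001 10001011 10101111 01010000 10111011 11011111 10111101 10001011 11100000

Since ciphertext = pt ⊕ k, XORing both sides with pt gives k = pt ⊕ ciphertext.
63 ⊕ a3 = c0
69 ⊕ 47 = 2e
70 ⊕ 5a = 2a
68 ⊕ 09 = 61
65 ⊕ ee = 8b
72 ⊕ dd = af
20 ⊕ 70 = 50
74 ⊕ cf = bb
68 ⊕ b7 = df
65 ⊕ d8 = bd
20 ⊕ ab = 8b
38 ⊕ d8 = e0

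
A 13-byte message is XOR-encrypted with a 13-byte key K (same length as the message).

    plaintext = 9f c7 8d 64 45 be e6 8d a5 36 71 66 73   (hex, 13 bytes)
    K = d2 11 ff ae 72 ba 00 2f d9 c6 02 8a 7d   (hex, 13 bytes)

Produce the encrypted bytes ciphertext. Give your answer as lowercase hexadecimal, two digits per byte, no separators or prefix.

4dd672ca3704e6a27cf073ec0e

159 XOR 210 =  77
199 XOR  17 = 214
141 XOR 255 = 114
100 XOR 174 = 202
 69 XOR 114 =  55
190 XOR 186 =   4
230 XOR   0 = 230
141 XOR  47 = 162
165 XOR 217 = 124
 54 XOR 198 = 240
113 XOR   2 = 115
102 XOR 138 = 236
115 XOR 125 =  14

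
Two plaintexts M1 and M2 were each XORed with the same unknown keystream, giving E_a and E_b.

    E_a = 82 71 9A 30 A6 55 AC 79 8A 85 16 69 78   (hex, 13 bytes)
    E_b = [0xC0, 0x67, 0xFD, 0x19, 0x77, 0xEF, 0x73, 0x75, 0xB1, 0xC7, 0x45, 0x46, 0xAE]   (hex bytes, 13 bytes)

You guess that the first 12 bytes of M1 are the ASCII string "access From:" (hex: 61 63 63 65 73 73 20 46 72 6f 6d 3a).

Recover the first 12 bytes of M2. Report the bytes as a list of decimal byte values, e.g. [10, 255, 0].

[35, 117, 4, 76, 162, 201, 255, 74, 73, 45, 62, 21]

First, E_a ⊕ E_b = (M1 ⊕ K) ⊕ (M2 ⊕ K) = M1 ⊕ M2, so the key drops out. Then M2 = (M1 ⊕ M2) ⊕ M1 over the first 12 bytes.
byte 0: (82 XOR c0) XOR 61 = 42 XOR 61 = 23
byte 1: (71 XOR 67) XOR 63 = 16 XOR 63 = 75
byte 2: (9a XOR fd) XOR 63 = 67 XOR 63 = 04
byte 3: (30 XOR 19) XOR 65 = 29 XOR 65 = 4c
byte 4: (a6 XOR 77) XOR 73 = d1 XOR 73 = a2
byte 5: (55 XOR ef) XOR 73 = ba XOR 73 = c9
byte 6: (ac XOR 73) XOR 20 = df XOR 20 = ff
byte 7: (79 XOR 75) XOR 46 = 0c XOR 46 = 4a
byte 8: (8a XOR b1) XOR 72 = 3b XOR 72 = 49
byte 9: (85 XOR c7) XOR 6f = 42 XOR 6f = 2d
byte 10: (16 XOR 45) XOR 6d = 53 XOR 6d = 3e
byte 11: (69 XOR 46) XOR 3a = 2f XOR 3a = 15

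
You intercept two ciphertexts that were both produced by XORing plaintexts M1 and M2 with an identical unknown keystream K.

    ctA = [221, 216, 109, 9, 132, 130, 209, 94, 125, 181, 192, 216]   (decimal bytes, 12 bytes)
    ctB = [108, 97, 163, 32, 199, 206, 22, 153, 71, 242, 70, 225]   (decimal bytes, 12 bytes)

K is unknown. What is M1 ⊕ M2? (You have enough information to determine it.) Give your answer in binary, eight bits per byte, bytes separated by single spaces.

ctA ⊕ ctB = (M1 ⊕ K) ⊕ (M2 ⊕ K) = M1 ⊕ M2 — the shared key cancels under XOR.
11011101 xor 01101100 = 10110001
11011000 xor 01100001 = 10111001
01101101 xor 10100011 = 11001110
00001001 xor 00100000 = 00101001
10000100 xor 11000111 = 01000011
10000010 xor 11001110 = 01001100
11010001 xor 00010110 = 11000111
01011110 xor 10011001 = 11000111
01111101 xor 01000111 = 00111010
10110101 xor 11110010 = 01000111
11000000 xor 01000110 = 10000110
11011000 xor 11100001 = 00111001

10110001 10111001 11001110 00101001 01000011 01001100 11000111 11000111 00111010 01000111 10000110 00111001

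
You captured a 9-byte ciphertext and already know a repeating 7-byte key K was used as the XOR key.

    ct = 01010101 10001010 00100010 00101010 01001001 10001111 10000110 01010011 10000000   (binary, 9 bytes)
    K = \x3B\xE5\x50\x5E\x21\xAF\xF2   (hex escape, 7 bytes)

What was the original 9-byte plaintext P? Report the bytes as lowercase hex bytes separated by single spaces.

6e 6f 72 74 68 20 74 68 65

The 7-byte key repeats, so the effective keystream is 3b e5 50 5e 21 af f2 3b e5.
byte 0: 55 ^ 3b = 6e
byte 1: 8a ^ e5 = 6f
byte 2: 22 ^ 50 = 72
byte 3: 2a ^ 5e = 74
byte 4: 49 ^ 21 = 68
byte 5: 8f ^ af = 20
byte 6: 86 ^ f2 = 74
byte 7: 53 ^ 3b = 68
byte 8: 80 ^ e5 = 65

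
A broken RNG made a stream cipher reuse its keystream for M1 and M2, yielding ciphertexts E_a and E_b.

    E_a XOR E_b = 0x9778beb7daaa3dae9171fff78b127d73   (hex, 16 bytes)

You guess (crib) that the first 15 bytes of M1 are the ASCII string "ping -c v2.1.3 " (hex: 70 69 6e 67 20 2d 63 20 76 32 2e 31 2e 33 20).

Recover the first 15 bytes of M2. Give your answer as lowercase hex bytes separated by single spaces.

e7 11 d0 d0 fa 87 5e 8e e7 43 d1 c6 a5 21 5d

Since E_a ⊕ E_b = M1 ⊕ M2, XORing with the guessed M1 bytes yields the corresponding M2 bytes: M2 = (E_a ⊕ E_b) ⊕ M1.
10010111 ^ 01110000 = 11100111
01111000 ^ 01101001 = 00010001
10111110 ^ 01101110 = 11010000
10110111 ^ 01100111 = 11010000
11011010 ^ 00100000 = 11111010
10101010 ^ 00101101 = 10000111
00111101 ^ 01100011 = 01011110
10101110 ^ 00100000 = 10001110
10010001 ^ 01110110 = 11100111
01110001 ^ 00110010 = 01000011
11111111 ^ 00101110 = 11010001
11110111 ^ 00110001 = 11000110
10001011 ^ 00101110 = 10100101
00010010 ^ 00110011 = 00100001
01111101 ^ 00100000 = 01011101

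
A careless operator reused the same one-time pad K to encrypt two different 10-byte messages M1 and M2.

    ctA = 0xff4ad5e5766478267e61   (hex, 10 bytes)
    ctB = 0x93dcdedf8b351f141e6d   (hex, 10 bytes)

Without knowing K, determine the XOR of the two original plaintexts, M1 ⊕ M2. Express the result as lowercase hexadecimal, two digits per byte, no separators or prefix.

ctA ⊕ ctB = (M1 ⊕ K) ⊕ (M2 ⊕ K) = M1 ⊕ M2 — the shared key cancels under XOR.
ff ⊕ 93 = 6c
4a ⊕ dc = 96
d5 ⊕ de = 0b
e5 ⊕ df = 3a
76 ⊕ 8b = fd
64 ⊕ 35 = 51
78 ⊕ 1f = 67
26 ⊕ 14 = 32
7e ⊕ 1e = 60
61 ⊕ 6d = 0c

6c960b3afd516732600c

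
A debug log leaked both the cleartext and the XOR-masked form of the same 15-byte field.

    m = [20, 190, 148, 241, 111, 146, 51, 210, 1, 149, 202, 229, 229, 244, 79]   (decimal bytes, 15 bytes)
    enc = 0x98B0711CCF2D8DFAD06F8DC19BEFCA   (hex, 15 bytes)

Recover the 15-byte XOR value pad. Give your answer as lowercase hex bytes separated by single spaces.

8c 0e e5 ed a0 bf be 28 d1 fa 47 24 7e 1b 85

Since enc = m ⊕ pad, XORing both sides with m gives pad = m ⊕ enc.
byte 0: 14 XOR 98 = 8c
byte 1: be XOR b0 = 0e
byte 2: 94 XOR 71 = e5
byte 3: f1 XOR 1c = ed
byte 4: 6f XOR cf = a0
byte 5: 92 XOR 2d = bf
byte 6: 33 XOR 8d = be
byte 7: d2 XOR fa = 28
byte 8: 01 XOR d0 = d1
byte 9: 95 XOR 6f = fa
byte 10: ca XOR 8d = 47
byte 11: e5 XOR c1 = 24
byte 12: e5 XOR 9b = 7e
byte 13: f4 XOR ef = 1b
byte 14: 4f XOR ca = 85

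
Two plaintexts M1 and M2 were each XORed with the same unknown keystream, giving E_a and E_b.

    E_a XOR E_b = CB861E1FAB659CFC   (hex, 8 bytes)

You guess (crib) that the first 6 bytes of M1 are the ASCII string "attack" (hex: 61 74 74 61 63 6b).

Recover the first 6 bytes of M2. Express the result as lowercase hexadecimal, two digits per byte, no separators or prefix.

aaf26a7ec80e

Since E_a ⊕ E_b = M1 ⊕ M2, XORing with the guessed M1 bytes yields the corresponding M2 bytes: M2 = (E_a ⊕ E_b) ⊕ M1.
cb XOR 61 = aa
86 XOR 74 = f2
1e XOR 74 = 6a
1f XOR 61 = 7e
ab XOR 63 = c8
65 XOR 6b = 0e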